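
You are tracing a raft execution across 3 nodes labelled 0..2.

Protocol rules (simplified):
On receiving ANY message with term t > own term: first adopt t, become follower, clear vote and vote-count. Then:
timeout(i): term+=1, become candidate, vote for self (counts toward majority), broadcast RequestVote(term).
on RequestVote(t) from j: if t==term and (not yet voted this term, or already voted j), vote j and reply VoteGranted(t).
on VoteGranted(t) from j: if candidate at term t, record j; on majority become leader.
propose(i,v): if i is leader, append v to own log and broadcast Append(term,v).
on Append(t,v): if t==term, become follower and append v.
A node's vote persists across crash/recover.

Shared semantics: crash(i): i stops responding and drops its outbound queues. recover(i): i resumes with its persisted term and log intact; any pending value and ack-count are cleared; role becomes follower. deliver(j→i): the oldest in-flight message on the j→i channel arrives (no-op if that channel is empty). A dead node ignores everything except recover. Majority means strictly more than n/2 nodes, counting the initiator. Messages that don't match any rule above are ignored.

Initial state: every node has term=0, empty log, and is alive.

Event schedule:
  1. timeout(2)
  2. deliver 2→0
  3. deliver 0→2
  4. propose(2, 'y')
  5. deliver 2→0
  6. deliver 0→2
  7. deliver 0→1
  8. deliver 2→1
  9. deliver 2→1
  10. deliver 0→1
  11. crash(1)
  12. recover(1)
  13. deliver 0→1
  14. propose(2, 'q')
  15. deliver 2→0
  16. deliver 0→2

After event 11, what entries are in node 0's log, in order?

after 1 — timeout(2): n2:cand/t1/[-]
after 2 — deliver 2→0: n0:foll/t1/[-]
after 3 — deliver 0→2: n2:lead/t1/[-]
after 4 — propose(2,'y'): n2:lead/t1/[y]
after 5 — deliver 2→0: n0:foll/t1/[y]
after 6 — deliver 0→2: ·
after 7 — deliver 0→1: ·
after 8 — deliver 2→1: n1:foll/t1/[-]
after 9 — deliver 2→1: n1:foll/t1/[y]
after 10 — deliver 0→1: ·
after 11 — crash(1): n1:✗foll/t1/[y]

y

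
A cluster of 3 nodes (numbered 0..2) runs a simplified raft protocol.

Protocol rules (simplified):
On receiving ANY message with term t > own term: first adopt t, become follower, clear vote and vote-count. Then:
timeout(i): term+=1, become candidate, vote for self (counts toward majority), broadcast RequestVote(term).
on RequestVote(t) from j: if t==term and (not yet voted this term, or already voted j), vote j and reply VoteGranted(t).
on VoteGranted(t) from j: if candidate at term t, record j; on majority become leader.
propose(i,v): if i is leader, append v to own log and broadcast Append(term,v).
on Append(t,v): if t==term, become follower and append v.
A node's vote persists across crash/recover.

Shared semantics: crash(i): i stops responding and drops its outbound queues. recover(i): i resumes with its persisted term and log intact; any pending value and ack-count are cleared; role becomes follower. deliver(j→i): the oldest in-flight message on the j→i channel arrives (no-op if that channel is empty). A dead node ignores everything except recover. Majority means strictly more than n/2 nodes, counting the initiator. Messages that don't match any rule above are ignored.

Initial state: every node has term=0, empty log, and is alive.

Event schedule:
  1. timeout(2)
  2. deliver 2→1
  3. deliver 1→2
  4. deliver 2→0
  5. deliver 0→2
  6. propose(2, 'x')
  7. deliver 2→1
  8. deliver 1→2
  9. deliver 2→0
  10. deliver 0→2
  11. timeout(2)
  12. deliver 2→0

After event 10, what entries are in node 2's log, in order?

e1 timeout(2): 2[cand,t=1,-]
e2 deliver 2→1: 1[foll,t=1,-]
e3 deliver 1→2: 2[lead,t=1,-]
e4 deliver 2→0: 0[foll,t=1,-]
e5 deliver 0→2: ·
e6 propose(2,'x'): 2[lead,t=1,x]
e7 deliver 2→1: 1[foll,t=1,x]
e8 deliver 1→2: ·
e9 deliver 2→0: 0[foll,t=1,x]
e10 deliver 0→2: ·

x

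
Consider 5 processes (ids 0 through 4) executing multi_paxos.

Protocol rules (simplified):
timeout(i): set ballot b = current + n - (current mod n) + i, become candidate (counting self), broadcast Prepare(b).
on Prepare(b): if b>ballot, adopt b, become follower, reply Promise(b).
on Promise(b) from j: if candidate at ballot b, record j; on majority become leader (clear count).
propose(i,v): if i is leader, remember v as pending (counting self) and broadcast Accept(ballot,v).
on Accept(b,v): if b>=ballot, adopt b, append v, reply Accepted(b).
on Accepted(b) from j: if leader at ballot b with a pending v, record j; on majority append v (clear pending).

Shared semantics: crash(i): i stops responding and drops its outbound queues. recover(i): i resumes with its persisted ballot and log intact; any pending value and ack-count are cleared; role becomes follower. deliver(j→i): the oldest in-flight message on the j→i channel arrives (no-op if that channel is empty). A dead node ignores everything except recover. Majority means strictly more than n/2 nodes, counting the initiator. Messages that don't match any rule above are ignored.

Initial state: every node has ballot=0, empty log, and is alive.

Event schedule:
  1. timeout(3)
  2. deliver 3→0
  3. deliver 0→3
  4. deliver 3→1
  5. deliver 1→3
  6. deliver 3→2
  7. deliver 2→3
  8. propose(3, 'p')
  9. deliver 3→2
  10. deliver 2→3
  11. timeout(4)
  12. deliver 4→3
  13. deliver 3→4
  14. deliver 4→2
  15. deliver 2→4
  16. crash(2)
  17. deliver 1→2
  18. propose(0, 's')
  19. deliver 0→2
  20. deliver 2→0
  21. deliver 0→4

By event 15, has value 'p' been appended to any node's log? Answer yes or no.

yes

step 1 timeout(3): 3={cand,b=8,log=-}
step 2 deliver 3→0: 0={foll,b=8,log=-}
step 3 deliver 0→3: —
step 4 deliver 3→1: 1={foll,b=8,log=-}
step 5 deliver 1→3: 3={lead,b=8,log=-}
step 6 deliver 3→2: 2={foll,b=8,log=-}
step 7 deliver 2→3: —
step 8 propose(3,'p'): —
step 9 deliver 3→2: 2={foll,b=8,log=p}
step 10 deliver 2→3: —
step 11 timeout(4): 4={cand,b=9,log=-}
step 12 deliver 4→3: 3={foll,b=9,log=-}
step 13 deliver 3→4: —
step 14 deliver 4→2: 2={foll,b=9,log=p}
step 15 deliver 2→4: —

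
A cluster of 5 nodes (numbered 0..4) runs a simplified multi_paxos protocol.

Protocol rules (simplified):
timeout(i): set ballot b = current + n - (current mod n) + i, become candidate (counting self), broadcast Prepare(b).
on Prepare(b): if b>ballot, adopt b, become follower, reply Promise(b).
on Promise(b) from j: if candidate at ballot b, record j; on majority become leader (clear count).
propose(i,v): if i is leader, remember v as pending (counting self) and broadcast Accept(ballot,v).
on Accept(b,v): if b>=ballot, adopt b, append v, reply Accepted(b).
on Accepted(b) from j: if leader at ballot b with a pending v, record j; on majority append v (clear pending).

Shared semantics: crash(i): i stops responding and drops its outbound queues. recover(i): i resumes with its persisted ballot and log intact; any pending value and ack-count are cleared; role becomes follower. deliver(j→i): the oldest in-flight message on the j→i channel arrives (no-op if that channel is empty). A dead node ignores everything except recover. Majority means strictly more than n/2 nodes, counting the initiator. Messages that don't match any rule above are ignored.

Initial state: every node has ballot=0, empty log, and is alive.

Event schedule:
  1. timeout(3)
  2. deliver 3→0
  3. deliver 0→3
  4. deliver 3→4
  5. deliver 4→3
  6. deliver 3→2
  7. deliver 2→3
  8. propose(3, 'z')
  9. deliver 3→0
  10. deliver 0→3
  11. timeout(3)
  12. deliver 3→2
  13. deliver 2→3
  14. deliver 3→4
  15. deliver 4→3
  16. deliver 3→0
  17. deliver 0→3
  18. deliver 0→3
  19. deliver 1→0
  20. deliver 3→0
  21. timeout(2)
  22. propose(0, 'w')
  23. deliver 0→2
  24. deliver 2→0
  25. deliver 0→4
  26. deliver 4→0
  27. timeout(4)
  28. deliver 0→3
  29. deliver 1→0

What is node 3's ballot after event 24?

13

[1] timeout(3) → N3(cand b8 [-])
[2] deliver 3→0 → N0(foll b8 [-])
[3] deliver 0→3 → ∅
[4] deliver 3→4 → N4(foll b8 [-])
[5] deliver 4→3 → N3(lead b8 [-])
[6] deliver 3→2 → N2(foll b8 [-])
[7] deliver 2→3 → ∅
[8] propose(3,'z') → ∅
[9] deliver 3→0 → N0(foll b8 [z])
[10] deliver 0→3 → ∅
[11] timeout(3) → N3(cand b13 [-])
[12] deliver 3→2 → N2(foll b8 [z])
[13] deliver 2→3 → ∅
[14] deliver 3→4 → N4(foll b8 [z])
[15] deliver 4→3 → ∅
[16] deliver 3→0 → N0(foll b13 [z])
[17] deliver 0→3 → ∅
[18] deliver 0→3 → ∅
[19] deliver 1→0 → ∅
[20] deliver 3→0 → ∅
[21] timeout(2) → N2(cand b12 [z])
[22] propose(0,'w') → ∅
[23] deliver 0→2 → ∅
[24] deliver 2→0 → ∅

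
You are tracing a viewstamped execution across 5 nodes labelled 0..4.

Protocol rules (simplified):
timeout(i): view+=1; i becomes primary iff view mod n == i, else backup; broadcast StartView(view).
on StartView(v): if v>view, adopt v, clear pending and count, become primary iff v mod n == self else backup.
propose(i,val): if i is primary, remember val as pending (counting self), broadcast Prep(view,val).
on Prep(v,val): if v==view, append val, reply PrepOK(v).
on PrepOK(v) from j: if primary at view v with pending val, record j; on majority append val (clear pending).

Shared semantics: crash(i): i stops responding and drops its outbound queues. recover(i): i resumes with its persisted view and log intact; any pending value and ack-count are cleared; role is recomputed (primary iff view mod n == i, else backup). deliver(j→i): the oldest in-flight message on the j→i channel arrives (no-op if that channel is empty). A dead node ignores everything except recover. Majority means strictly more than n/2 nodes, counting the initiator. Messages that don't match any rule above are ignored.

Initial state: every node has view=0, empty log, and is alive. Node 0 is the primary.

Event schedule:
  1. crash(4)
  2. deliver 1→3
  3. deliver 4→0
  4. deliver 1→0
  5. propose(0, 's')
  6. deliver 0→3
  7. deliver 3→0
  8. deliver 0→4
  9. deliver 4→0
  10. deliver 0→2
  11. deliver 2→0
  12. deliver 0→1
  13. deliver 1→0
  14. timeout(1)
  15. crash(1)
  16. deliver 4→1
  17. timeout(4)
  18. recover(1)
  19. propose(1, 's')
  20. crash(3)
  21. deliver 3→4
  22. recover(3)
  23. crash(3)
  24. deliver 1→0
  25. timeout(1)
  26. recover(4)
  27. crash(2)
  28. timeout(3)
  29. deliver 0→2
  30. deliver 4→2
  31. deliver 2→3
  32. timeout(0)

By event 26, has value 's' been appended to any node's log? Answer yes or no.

yes

e1 crash(4): 4[✗back,v=0,-]
e2 deliver 1→3: ·
e3 deliver 4→0: ·
e4 deliver 1→0: ·
e5 propose(0,'s'): ·
e6 deliver 0→3: 3[back,v=0,s]
e7 deliver 3→0: ·
e8 deliver 0→4: ·
e9 deliver 4→0: ·
e10 deliver 0→2: 2[back,v=0,s]
e11 deliver 2→0: 0[prim,v=0,s]
e12 deliver 0→1: 1[back,v=0,s]
e13 deliver 1→0: ·
e14 timeout(1): 1[prim,v=1,s]
e15 crash(1): 1[✗prim,v=1,s]
e16 deliver 4→1: ·
e17 timeout(4): ·
e18 recover(1): 1[prim,v=1,s]
e19 propose(1,'s'): ·
e20 crash(3): 3[✗back,v=0,s]
e21 deliver 3→4: ·
e22 recover(3): 3[back,v=0,s]
e23 crash(3): 3[✗back,v=0,s]
e24 deliver 1→0: ·
e25 timeout(1): 1[back,v=2,s]
e26 recover(4): 4[back,v=0,-]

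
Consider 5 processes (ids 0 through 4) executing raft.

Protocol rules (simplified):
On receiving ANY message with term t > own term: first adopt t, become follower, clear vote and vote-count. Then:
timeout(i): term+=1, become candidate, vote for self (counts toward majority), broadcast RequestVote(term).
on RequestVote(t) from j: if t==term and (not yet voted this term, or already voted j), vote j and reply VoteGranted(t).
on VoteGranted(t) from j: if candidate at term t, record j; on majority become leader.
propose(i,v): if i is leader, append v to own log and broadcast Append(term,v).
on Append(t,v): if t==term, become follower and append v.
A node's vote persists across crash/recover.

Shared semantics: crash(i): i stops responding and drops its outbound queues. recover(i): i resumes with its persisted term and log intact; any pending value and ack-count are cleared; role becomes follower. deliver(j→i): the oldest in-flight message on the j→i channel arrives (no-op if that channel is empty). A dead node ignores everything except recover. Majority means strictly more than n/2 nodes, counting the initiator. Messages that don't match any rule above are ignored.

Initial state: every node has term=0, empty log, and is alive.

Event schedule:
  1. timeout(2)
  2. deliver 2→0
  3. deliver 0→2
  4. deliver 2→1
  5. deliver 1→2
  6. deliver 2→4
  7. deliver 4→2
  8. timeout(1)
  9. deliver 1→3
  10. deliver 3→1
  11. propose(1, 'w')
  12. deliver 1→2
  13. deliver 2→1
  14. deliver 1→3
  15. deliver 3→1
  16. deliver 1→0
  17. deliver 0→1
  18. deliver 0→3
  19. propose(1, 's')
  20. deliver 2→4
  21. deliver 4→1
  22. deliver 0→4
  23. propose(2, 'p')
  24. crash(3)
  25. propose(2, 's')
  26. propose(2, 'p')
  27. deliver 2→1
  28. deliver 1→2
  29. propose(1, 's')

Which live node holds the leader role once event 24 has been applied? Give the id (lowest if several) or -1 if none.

1

1. timeout(2):  <2:cand t1 ->
2. deliver 2→0:  <0:foll t1 ->
3. deliver 0→2:  nop
4. deliver 2→1:  <1:foll t1 ->
5. deliver 1→2:  <2:lead t1 ->
6. deliver 2→4:  <4:foll t1 ->
7. deliver 4→2:  nop
8. timeout(1):  <1:cand t2 ->
9. deliver 1→3:  <3:foll t2 ->
10. deliver 3→1:  nop
11. propose(1,'w'):  nop
12. deliver 1→2:  <2:foll t2 ->
13. deliver 2→1:  <1:lead t2 ->
14. deliver 1→3:  nop
15. deliver 3→1:  nop
16. deliver 1→0:  <0:foll t2 ->
17. deliver 0→1:  nop
18. deliver 0→3:  nop
19. propose(1,'s'):  <1:lead t2 s>
20. deliver 2→4:  nop
21. deliver 4→1:  nop
22. deliver 0→4:  nop
23. propose(2,'p'):  nop
24. crash(3):  <3:✗foll t2 ->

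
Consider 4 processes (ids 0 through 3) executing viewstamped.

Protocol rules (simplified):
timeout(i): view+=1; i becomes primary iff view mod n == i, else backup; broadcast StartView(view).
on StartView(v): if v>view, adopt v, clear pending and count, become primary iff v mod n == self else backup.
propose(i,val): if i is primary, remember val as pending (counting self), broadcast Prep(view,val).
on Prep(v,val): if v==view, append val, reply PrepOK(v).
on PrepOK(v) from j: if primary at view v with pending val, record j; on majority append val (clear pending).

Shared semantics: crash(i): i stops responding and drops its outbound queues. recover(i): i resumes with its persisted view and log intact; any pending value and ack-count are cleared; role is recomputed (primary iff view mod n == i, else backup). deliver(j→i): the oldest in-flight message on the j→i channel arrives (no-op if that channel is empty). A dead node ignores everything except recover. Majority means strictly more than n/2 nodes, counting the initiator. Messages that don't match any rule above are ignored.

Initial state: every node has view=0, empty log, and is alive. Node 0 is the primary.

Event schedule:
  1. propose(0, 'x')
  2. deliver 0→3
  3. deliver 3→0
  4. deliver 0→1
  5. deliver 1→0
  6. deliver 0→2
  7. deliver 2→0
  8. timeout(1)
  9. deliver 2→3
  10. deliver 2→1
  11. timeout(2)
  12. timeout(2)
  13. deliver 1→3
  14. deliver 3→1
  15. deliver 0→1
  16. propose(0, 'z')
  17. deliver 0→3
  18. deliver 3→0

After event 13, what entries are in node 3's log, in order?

1. propose(0,'x'):  nop
2. deliver 0→3:  <3:back v0 x>
3. deliver 3→0:  nop
4. deliver 0→1:  <1:back v0 x>
5. deliver 1→0:  <0:prim v0 x>
6. deliver 0→2:  <2:back v0 x>
7. deliver 2→0:  nop
8. timeout(1):  <1:prim v1 x>
9. deliver 2→3:  nop
10. deliver 2→1:  nop
11. timeout(2):  <2:back v1 x>
12. timeout(2):  <2:prim v2 x>
13. deliver 1→3:  <3:back v1 x>

x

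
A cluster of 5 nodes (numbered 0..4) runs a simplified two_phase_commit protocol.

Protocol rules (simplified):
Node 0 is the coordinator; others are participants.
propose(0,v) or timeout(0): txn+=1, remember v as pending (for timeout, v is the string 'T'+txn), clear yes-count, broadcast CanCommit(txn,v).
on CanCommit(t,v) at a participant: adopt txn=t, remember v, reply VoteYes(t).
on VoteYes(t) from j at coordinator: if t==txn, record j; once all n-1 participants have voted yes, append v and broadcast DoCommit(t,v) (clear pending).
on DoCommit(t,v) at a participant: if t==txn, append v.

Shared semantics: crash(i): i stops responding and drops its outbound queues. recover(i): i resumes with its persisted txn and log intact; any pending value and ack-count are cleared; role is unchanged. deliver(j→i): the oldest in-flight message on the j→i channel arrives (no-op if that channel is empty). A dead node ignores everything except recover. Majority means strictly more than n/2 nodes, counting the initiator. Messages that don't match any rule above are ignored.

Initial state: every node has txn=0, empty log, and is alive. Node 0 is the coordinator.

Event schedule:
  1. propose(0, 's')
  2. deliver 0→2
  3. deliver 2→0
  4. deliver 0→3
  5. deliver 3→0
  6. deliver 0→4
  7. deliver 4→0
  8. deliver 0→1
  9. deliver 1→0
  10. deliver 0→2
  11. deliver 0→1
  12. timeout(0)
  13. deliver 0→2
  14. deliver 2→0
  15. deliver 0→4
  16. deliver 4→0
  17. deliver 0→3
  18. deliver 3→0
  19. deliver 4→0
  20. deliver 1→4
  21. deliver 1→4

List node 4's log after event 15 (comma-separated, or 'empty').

s

1. propose(0,'s'):  <0:coor t1 ->
2. deliver 0→2:  <2:part t1 ->
3. deliver 2→0:  nop
4. deliver 0→3:  <3:part t1 ->
5. deliver 3→0:  nop
6. deliver 0→4:  <4:part t1 ->
7. deliver 4→0:  nop
8. deliver 0→1:  <1:part t1 ->
9. deliver 1→0:  <0:coor t1 s>
10. deliver 0→2:  <2:part t1 s>
11. deliver 0→1:  <1:part t1 s>
12. timeout(0):  <0:coor t2 s>
13. deliver 0→2:  <2:part t2 s>
14. deliver 2→0:  nop
15. deliver 0→4:  <4:part t1 s>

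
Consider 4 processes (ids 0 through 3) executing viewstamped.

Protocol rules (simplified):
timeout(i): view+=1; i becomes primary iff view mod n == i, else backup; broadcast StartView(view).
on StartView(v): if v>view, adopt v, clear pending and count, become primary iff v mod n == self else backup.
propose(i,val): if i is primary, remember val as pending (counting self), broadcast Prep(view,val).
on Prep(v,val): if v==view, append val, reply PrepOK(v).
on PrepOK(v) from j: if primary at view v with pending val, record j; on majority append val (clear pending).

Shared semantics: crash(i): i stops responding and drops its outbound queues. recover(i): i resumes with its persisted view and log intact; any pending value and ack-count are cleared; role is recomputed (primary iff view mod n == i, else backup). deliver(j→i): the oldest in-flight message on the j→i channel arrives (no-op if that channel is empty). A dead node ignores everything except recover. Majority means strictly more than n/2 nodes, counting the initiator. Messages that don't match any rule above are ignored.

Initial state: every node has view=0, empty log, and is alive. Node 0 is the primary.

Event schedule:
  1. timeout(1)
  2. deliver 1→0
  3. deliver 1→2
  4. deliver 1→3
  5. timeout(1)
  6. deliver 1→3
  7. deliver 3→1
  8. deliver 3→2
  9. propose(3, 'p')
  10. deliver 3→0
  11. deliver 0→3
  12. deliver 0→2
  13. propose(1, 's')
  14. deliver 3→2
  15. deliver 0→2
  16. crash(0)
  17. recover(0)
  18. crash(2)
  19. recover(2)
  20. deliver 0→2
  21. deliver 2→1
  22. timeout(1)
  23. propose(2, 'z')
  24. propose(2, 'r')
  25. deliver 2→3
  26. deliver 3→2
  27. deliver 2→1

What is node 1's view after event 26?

1. timeout(1):  <1:prim v1 ->
2. deliver 1→0:  <0:back v1 ->
3. deliver 1→2:  <2:back v1 ->
4. deliver 1→3:  <3:back v1 ->
5. timeout(1):  <1:back v2 ->
6. deliver 1→3:  <3:back v2 ->
7. deliver 3→1:  nop
8. deliver 3→2:  nop
9. propose(3,'p'):  nop
10. deliver 3→0:  nop
11. deliver 0→3:  nop
12. deliver 0→2:  nop
13. propose(1,'s'):  nop
14. deliver 3→2:  nop
15. deliver 0→2:  nop
16. crash(0):  <0:✗back v1 ->
17. recover(0):  <0:back v1 ->
18. crash(2):  <2:✗back v1 ->
19. recover(2):  <2:back v1 ->
20. deliver 0→2:  nop
21. deliver 2→1:  nop
22. timeout(1):  <1:back v3 ->
23. propose(2,'z'):  nop
24. propose(2,'r'):  nop
25. deliver 2→3:  nop
26. deliver 3→2:  nop

3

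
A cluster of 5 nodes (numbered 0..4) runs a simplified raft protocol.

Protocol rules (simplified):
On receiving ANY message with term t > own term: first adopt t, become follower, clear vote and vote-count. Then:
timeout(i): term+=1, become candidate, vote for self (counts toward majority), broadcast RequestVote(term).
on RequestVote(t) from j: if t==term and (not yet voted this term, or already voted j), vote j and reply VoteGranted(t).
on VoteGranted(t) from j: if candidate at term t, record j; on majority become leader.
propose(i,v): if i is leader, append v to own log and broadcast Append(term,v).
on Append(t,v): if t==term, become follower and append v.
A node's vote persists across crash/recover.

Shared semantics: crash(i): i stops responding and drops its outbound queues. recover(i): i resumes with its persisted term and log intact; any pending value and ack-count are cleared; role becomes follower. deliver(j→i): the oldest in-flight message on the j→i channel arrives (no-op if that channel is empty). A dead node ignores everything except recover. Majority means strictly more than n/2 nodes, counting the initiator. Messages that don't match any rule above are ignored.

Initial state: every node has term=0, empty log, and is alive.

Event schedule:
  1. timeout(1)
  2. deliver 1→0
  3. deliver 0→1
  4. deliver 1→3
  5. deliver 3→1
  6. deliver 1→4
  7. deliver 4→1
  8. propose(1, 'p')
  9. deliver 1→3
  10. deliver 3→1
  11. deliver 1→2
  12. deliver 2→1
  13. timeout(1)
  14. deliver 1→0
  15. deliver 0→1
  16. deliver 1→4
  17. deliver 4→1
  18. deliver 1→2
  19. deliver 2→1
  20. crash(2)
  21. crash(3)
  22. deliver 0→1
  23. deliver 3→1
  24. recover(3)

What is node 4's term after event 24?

1

step 1 timeout(1): 1={cand,t=1,log=-}
step 2 deliver 1→0: 0={foll,t=1,log=-}
step 3 deliver 0→1: —
step 4 deliver 1→3: 3={foll,t=1,log=-}
step 5 deliver 3→1: 1={lead,t=1,log=-}
step 6 deliver 1→4: 4={foll,t=1,log=-}
step 7 deliver 4→1: —
step 8 propose(1,'p'): 1={lead,t=1,log=p}
step 9 deliver 1→3: 3={foll,t=1,log=p}
step 10 deliver 3→1: —
step 11 deliver 1→2: 2={foll,t=1,log=-}
step 12 deliver 2→1: —
step 13 timeout(1): 1={cand,t=2,log=p}
step 14 deliver 1→0: 0={foll,t=1,log=p}
step 15 deliver 0→1: —
step 16 deliver 1→4: 4={foll,t=1,log=p}
step 17 deliver 4→1: —
step 18 deliver 1→2: 2={foll,t=1,log=p}
step 19 deliver 2→1: —
step 20 crash(2): 2={✗foll,t=1,log=p}
step 21 crash(3): 3={✗foll,t=1,log=p}
step 22 deliver 0→1: —
step 23 deliver 3→1: —
step 24 recover(3): 3={foll,t=1,log=p}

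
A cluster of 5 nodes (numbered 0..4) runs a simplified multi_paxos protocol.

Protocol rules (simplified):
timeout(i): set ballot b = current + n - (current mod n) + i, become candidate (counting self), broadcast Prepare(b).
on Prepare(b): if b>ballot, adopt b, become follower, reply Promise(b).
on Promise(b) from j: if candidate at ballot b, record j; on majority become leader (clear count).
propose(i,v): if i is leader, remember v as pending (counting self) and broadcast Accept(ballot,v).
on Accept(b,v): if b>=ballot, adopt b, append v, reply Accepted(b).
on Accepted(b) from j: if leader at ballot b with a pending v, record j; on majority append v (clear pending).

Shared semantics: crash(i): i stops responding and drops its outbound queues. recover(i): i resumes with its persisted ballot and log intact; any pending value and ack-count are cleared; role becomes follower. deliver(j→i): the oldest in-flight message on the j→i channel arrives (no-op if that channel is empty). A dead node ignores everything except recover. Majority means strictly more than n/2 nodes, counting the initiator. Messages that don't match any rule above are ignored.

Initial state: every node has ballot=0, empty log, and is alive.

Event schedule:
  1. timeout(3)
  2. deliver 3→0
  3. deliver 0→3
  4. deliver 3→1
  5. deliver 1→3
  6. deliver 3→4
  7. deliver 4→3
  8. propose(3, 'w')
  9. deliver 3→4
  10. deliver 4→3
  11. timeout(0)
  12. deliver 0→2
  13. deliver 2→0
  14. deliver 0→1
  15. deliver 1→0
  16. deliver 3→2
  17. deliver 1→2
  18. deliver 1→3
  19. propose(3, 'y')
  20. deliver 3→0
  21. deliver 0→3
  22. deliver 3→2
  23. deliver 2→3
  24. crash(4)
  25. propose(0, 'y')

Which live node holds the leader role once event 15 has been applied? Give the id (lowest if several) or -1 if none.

[1] timeout(3) → N3(cand b8 [-])
[2] deliver 3→0 → N0(foll b8 [-])
[3] deliver 0→3 → ∅
[4] deliver 3→1 → N1(foll b8 [-])
[5] deliver 1→3 → N3(lead b8 [-])
[6] deliver 3→4 → N4(foll b8 [-])
[7] deliver 4→3 → ∅
[8] propose(3,'w') → ∅
[9] deliver 3→4 → N4(foll b8 [w])
[10] deliver 4→3 → ∅
[11] timeout(0) → N0(cand b10 [-])
[12] deliver 0→2 → N2(foll b10 [-])
[13] deliver 2→0 → ∅
[14] deliver 0→1 → N1(foll b10 [-])
[15] deliver 1→0 → N0(lead b10 [-])

0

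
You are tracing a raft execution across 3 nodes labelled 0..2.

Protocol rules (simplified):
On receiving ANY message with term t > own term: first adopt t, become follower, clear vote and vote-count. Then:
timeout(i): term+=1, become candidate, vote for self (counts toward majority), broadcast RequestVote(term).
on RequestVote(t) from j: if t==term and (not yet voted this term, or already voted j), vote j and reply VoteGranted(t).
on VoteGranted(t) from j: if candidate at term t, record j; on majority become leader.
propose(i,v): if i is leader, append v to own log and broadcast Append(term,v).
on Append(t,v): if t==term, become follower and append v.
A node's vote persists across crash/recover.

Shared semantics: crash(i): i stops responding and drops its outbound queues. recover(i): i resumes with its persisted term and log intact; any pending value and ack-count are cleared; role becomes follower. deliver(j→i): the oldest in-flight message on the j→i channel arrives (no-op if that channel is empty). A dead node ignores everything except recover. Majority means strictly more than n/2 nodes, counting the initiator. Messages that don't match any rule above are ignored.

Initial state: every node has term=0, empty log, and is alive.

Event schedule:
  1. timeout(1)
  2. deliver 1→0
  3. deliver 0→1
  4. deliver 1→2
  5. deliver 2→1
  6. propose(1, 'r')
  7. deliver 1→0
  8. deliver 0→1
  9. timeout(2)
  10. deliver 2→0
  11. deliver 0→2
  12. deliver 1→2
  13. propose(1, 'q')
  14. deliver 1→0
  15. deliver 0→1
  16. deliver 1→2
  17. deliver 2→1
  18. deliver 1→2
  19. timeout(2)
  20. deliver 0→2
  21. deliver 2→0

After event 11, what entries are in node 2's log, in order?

1. timeout(1):  <1:cand t1 ->
2. deliver 1→0:  <0:foll t1 ->
3. deliver 0→1:  <1:lead t1 ->
4. deliver 1→2:  <2:foll t1 ->
5. deliver 2→1:  nop
6. propose(1,'r'):  <1:lead t1 r>
7. deliver 1→0:  <0:foll t1 r>
8. deliver 0→1:  nop
9. timeout(2):  <2:cand t2 ->
10. deliver 2→0:  <0:foll t2 r>
11. deliver 0→2:  <2:lead t2 ->

empty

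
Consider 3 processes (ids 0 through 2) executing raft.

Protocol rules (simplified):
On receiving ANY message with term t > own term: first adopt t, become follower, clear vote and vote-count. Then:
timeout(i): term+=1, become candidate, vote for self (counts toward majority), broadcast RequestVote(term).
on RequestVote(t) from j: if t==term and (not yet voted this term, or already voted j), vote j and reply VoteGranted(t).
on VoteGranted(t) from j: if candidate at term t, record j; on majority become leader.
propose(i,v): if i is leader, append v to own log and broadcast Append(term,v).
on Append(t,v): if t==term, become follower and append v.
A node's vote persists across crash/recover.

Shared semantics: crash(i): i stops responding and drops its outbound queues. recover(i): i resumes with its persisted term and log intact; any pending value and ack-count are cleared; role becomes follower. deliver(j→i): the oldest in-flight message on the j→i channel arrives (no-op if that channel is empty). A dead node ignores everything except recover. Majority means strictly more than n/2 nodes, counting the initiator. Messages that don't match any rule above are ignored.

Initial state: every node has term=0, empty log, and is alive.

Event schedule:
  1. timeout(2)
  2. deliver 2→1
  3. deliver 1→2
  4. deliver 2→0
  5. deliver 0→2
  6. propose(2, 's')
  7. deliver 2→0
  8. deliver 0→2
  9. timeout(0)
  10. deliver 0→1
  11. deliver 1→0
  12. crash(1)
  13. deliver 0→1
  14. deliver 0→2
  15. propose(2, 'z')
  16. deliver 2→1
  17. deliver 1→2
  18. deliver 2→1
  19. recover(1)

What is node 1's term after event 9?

1

e1 timeout(2): 2[cand,t=1,-]
e2 deliver 2→1: 1[foll,t=1,-]
e3 deliver 1→2: 2[lead,t=1,-]
e4 deliver 2→0: 0[foll,t=1,-]
e5 deliver 0→2: ·
e6 propose(2,'s'): 2[lead,t=1,s]
e7 deliver 2→0: 0[foll,t=1,s]
e8 deliver 0→2: ·
e9 timeout(0): 0[cand,t=2,s]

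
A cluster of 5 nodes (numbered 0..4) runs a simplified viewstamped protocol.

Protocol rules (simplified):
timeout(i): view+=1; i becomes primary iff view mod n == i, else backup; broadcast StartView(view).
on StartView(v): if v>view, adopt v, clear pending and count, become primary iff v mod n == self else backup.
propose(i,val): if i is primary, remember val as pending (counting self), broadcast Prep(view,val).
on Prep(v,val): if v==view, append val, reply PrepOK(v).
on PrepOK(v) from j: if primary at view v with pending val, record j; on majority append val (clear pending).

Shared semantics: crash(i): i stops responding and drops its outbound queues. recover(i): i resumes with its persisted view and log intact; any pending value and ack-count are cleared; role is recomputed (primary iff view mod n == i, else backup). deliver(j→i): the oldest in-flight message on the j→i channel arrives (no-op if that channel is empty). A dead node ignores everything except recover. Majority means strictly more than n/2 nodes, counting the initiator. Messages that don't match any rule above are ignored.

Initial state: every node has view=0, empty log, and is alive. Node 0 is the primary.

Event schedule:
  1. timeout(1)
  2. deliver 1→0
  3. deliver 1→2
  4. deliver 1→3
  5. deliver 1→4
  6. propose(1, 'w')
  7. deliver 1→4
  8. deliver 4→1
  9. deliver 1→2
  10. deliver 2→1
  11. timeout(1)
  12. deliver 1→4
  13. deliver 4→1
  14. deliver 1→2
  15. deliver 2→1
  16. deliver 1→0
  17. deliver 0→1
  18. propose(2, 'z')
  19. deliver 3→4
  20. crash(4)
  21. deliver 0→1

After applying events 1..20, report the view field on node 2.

2

step 1 timeout(1): 1={prim,v=1,log=-}
step 2 deliver 1→0: 0={back,v=1,log=-}
step 3 deliver 1→2: 2={back,v=1,log=-}
step 4 deliver 1→3: 3={back,v=1,log=-}
step 5 deliver 1→4: 4={back,v=1,log=-}
step 6 propose(1,'w'): —
step 7 deliver 1→4: 4={back,v=1,log=w}
step 8 deliver 4→1: —
step 9 deliver 1→2: 2={back,v=1,log=w}
step 10 deliver 2→1: 1={prim,v=1,log=w}
step 11 timeout(1): 1={back,v=2,log=w}
step 12 deliver 1→4: 4={back,v=2,log=w}
step 13 deliver 4→1: —
step 14 deliver 1→2: 2={prim,v=2,log=w}
step 15 deliver 2→1: —
step 16 deliver 1→0: 0={back,v=1,log=w}
step 17 deliver 0→1: —
step 18 propose(2,'z'): —
step 19 deliver 3→4: —
step 20 crash(4): 4={✗back,v=2,log=w}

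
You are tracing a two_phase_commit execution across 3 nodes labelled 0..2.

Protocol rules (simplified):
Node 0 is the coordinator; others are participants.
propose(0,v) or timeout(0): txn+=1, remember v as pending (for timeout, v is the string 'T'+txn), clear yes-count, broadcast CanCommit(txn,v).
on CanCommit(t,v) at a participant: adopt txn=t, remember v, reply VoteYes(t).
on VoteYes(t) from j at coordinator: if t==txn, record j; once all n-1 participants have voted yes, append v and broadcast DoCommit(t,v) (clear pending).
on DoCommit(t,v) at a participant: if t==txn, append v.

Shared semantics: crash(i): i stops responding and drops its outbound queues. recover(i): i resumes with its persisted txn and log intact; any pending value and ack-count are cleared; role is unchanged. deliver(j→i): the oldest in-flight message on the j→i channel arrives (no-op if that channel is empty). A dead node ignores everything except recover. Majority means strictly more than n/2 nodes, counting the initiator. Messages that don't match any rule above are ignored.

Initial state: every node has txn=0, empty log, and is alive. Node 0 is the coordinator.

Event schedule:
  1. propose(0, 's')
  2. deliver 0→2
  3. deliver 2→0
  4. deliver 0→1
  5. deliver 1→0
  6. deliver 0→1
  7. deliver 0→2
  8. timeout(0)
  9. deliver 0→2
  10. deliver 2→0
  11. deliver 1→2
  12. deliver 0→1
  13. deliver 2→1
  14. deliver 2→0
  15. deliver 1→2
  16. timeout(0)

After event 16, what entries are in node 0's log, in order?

s

e1 propose(0,'s'): 0[coor,t=1,-]
e2 deliver 0→2: 2[part,t=1,-]
e3 deliver 2→0: ·
e4 deliver 0→1: 1[part,t=1,-]
e5 deliver 1→0: 0[coor,t=1,s]
e6 deliver 0→1: 1[part,t=1,s]
e7 deliver 0→2: 2[part,t=1,s]
e8 timeout(0): 0[coor,t=2,s]
e9 deliver 0→2: 2[part,t=2,s]
e10 deliver 2→0: ·
e11 deliver 1→2: ·
e12 deliver 0→1: 1[part,t=2,s]
e13 deliver 2→1: ·
e14 deliver 2→0: ·
e15 deliver 1→2: ·
e16 timeout(0): 0[coor,t=3,s]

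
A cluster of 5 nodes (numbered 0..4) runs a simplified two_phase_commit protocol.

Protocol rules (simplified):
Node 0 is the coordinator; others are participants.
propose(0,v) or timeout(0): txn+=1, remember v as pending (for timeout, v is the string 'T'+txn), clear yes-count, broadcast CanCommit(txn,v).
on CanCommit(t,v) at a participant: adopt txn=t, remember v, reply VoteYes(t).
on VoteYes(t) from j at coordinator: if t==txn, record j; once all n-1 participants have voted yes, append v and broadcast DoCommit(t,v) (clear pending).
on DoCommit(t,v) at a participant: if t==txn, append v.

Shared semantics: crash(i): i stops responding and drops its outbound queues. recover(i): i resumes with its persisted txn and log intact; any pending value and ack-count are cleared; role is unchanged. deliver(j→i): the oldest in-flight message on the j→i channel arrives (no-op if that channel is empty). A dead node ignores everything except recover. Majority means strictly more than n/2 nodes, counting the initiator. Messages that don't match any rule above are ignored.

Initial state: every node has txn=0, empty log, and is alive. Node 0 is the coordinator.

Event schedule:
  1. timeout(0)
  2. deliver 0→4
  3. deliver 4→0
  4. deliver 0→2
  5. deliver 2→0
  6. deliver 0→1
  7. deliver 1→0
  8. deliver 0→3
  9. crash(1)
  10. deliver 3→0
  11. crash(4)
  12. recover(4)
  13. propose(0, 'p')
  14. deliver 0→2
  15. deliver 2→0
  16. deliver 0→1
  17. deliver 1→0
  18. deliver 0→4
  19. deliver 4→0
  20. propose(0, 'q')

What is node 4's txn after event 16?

step 1 timeout(0): 0={coor,t=1,log=-}
step 2 deliver 0→4: 4={part,t=1,log=-}
step 3 deliver 4→0: —
step 4 deliver 0→2: 2={part,t=1,log=-}
step 5 deliver 2→0: —
step 6 deliver 0→1: 1={part,t=1,log=-}
step 7 deliver 1→0: —
step 8 deliver 0→3: 3={part,t=1,log=-}
step 9 crash(1): 1={✗part,t=1,log=-}
step 10 deliver 3→0: 0={coor,t=1,log=T1}
step 11 crash(4): 4={✗part,t=1,log=-}
step 12 recover(4): 4={part,t=1,log=-}
step 13 propose(0,'p'): 0={coor,t=2,log=T1}
step 14 deliver 0→2: 2={part,t=1,log=T1}
step 15 deliver 2→0: —
step 16 deliver 0→1: —

1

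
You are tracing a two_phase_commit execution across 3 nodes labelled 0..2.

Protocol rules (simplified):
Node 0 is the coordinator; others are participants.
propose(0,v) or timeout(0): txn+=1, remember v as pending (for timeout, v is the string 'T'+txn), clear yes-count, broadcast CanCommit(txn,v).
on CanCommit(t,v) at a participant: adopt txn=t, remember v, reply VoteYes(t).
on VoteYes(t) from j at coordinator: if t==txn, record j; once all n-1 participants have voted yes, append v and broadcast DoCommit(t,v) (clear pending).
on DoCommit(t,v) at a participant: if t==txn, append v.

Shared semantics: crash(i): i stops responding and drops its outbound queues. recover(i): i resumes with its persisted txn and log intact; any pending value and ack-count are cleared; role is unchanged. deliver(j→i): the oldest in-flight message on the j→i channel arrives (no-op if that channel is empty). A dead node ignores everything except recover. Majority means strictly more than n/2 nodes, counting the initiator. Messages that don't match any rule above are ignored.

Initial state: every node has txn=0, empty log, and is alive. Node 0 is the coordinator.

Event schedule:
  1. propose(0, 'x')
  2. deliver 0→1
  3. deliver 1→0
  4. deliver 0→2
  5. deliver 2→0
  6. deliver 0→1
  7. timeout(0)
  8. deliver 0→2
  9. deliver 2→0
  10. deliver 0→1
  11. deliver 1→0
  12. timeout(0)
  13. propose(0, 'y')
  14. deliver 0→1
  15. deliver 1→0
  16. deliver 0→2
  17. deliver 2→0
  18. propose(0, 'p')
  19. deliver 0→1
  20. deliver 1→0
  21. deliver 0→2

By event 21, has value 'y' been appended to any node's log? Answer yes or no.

no

after 1 — propose(0,'x'): n0:coor/t1/[-]
after 2 — deliver 0→1: n1:part/t1/[-]
after 3 — deliver 1→0: ·
after 4 — deliver 0→2: n2:part/t1/[-]
after 5 — deliver 2→0: n0:coor/t1/[x]
after 6 — deliver 0→1: n1:part/t1/[x]
after 7 — timeout(0): n0:coor/t2/[x]
after 8 — deliver 0→2: n2:part/t1/[x]
after 9 — deliver 2→0: ·
after 10 — deliver 0→1: n1:part/t2/[x]
after 11 — deliver 1→0: ·
after 12 — timeout(0): n0:coor/t3/[x]
after 13 — propose(0,'y'): n0:coor/t4/[x]
after 14 — deliver 0→1: n1:part/t3/[x]
after 15 — deliver 1→0: ·
after 16 — deliver 0→2: n2:part/t2/[x]
after 17 — deliver 2→0: ·
after 18 — propose(0,'p'): n0:coor/t5/[x]
after 19 — deliver 0→1: n1:part/t4/[x]
after 20 — deliver 1→0: ·
after 21 — deliver 0→2: n2:part/t3/[x]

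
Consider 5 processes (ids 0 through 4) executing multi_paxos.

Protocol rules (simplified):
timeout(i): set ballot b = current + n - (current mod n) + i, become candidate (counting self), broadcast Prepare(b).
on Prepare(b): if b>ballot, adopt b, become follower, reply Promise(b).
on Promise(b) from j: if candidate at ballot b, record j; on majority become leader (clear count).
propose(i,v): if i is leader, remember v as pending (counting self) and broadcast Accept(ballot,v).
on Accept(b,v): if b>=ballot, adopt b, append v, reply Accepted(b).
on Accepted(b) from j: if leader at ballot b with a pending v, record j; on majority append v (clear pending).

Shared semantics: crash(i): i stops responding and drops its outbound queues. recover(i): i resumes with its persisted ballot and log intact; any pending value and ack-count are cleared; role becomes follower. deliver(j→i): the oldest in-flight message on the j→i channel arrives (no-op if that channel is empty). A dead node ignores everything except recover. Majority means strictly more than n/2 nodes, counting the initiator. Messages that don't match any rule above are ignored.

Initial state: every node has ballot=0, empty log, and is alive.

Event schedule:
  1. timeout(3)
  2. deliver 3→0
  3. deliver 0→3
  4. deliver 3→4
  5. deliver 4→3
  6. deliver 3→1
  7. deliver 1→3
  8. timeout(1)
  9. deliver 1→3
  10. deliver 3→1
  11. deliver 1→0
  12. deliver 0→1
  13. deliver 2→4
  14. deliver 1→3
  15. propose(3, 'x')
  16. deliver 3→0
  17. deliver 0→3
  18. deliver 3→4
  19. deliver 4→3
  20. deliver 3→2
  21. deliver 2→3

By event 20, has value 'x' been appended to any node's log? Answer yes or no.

no

step 1 timeout(3): 3={cand,b=8,log=-}
step 2 deliver 3→0: 0={foll,b=8,log=-}
step 3 deliver 0→3: —
step 4 deliver 3→4: 4={foll,b=8,log=-}
step 5 deliver 4→3: 3={lead,b=8,log=-}
step 6 deliver 3→1: 1={foll,b=8,log=-}
step 7 deliver 1→3: —
step 8 timeout(1): 1={cand,b=11,log=-}
step 9 deliver 1→3: 3={foll,b=11,log=-}
step 10 deliver 3→1: —
step 11 deliver 1→0: 0={foll,b=11,log=-}
step 12 deliver 0→1: 1={lead,b=11,log=-}
step 13 deliver 2→4: —
step 14 deliver 1→3: —
step 15 propose(3,'x'): —
step 16 deliver 3→0: —
step 17 deliver 0→3: —
step 18 deliver 3→4: —
step 19 deliver 4→3: —
step 20 deliver 3→2: 2={foll,b=8,log=-}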